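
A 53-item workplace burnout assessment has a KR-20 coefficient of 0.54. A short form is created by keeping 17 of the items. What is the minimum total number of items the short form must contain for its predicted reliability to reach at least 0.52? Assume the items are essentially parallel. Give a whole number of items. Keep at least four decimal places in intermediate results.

49

Short-form reliability: n = 17/53 = 0.3208; r_17 = n·r/(1+(n−1)r) ≈ 0.2736
Length factor from the short form to reach 0.52: n' = 0.52(1 − 0.2736) / [0.2736(1 − 0.52)] ≈ 2.8762
Items = 2.8762 × 17 ≈ 48.90 → 49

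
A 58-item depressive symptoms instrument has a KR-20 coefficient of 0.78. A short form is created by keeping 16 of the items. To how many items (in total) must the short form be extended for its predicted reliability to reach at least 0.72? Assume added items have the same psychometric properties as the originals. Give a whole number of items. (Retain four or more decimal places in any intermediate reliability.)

Short-form reliability: n = 16/58 = 0.2759; r_16 = n·r/(1+(n−1)r) ≈ 0.4945
Then solve for n' with r_old = 0.4945, r_target = 0.72: n' = 0.72(1 − 0.4945)/[0.4945(1 − 0.72)] = 2.6286
Total items = 2.6286 × 16 = 42.06, rounded up to 43.

43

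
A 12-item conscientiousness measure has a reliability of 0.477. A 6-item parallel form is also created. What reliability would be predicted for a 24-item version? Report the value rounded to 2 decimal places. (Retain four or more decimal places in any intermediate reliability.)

The 6-item form is not needed; work directly from the 12-item form with n = 24/12 = 2.0000.
r_{24} = n·r / (1 + (n − 1)·r) = 0.9540 / 1.4770 ≈ 0.6459

0.65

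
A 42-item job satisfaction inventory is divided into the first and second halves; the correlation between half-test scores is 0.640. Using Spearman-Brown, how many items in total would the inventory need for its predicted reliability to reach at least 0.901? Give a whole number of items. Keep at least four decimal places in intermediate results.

108

Corrected full-test reliability: r_full = 2 × 0.640 / (1 + 0.640) ≈ 0.7805
Solve Spearman-Brown for n: n = 0.901(1 − 0.7805) / [0.7805(1 − 0.901)] = 2.5595
Items = 2.5595 × 42 ≈ 107.50 → 108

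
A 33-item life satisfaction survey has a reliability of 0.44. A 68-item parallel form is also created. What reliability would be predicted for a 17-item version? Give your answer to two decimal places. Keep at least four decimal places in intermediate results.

0.29

Only the ratio of lengths matters: n = 17/33 = 0.5152
r_{17} = n·r / (1 + (n − 1)·r) = 0.2267 / 0.7867 ≈ 0.2882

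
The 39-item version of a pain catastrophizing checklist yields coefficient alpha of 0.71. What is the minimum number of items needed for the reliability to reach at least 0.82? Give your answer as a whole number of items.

Spearman-Brown solved for the length factor n:
n = r*(1 − r) / [ r (1 − r*) ]
n = [0.82 × 0.29] / [0.71 × 0.18]
n = 0.2378 / 0.1278 ≈ 1.8607
Items needed = n × 39 = 1.8607 × 39 ≈ 72.57 → round up to 73

73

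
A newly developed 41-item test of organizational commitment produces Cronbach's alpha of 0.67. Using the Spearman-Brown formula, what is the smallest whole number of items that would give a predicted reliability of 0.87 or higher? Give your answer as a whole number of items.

136

Rearranging the Spearman-Brown formula for n,
n = r*(1 − r) / [ r (1 − r*) ]
n = 0.87(1 − 0.67) / [0.67(1 − 0.87)]
  = 0.2871 / 0.0871 = 3.2962
Items needed = n × 41 = 3.2962 × 41 ≈ 135.14 → round up to 136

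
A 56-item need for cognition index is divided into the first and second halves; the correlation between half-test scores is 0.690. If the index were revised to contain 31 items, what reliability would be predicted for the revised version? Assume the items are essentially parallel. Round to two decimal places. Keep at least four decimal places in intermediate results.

0.71

Spearman-Brown correction (n = 2): r_full = 2·0.690/(1 + 0.690) = 0.8166
Length factor from 56 to 31 items: n = 31/56 = 0.5536
r_new = n·r_full / (1 + (n − 1)·r_full) = 0.4521 / 0.6355 ≈ 0.7114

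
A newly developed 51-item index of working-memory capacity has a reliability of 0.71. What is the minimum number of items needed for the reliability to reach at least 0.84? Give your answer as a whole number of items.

110

Invert Spearman-Brown to solve for n:
n = r_target (1 − r_old) / [ r_old (1 − r_target) ]
n = [0.84 × 0.29] / [0.71 × 0.16]
  = 0.2436 / 0.1136 = 2.1444
So the test needs 2.1444 × 51 ≈ 109.36 items; rounding up, 110.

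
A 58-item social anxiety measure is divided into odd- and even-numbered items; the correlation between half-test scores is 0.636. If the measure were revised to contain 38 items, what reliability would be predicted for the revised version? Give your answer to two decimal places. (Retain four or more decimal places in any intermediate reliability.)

Spearman-Brown correction (n = 2): r_full = 2·0.636/(1 + 0.636) = 0.7775
Length factor from 58 to 38 items: n = 38/58 = 0.6552
r_new = n·r_full / (1 + (n − 1)·r_full) = 0.5094 / 0.7319 ≈ 0.6960

0.70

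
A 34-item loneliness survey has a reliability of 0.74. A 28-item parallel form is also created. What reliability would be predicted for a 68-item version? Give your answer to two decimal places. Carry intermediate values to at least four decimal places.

0.85

The 28-item form is not needed; work directly from the 34-item form with n = 68/34 = 2.0000.
r_{68} = n·r / (1 + (n − 1)·r) = 1.4800 / 1.7400 ≈ 0.8506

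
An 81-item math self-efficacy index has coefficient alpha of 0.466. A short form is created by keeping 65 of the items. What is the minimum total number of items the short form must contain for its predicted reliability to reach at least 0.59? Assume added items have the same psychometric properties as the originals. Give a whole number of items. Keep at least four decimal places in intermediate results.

First, r for the 65-item form: n = 65/81 = 0.8025, so r_65 = 0.8025·0.466/(1 + (0.8025 − 1)·0.466) = 0.4119
Then solve for n' with r_old = 0.4119, r_target = 0.59: n' = 0.59(1 − 0.4119)/[0.4119(1 − 0.59)] = 2.0546
Total items = 2.0546 × 65 = 133.55, rounded up to 134.

134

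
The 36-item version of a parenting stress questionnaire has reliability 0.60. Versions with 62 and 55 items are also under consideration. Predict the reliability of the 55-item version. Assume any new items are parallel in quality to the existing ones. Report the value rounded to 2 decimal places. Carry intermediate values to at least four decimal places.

0.70

The 62-item form is not needed; work directly from the 36-item form with n = 55/36 = 1.5278.
r_{55} = n·r / (1 + (n − 1)·r) = 0.9167 / 1.3167 ≈ 0.6962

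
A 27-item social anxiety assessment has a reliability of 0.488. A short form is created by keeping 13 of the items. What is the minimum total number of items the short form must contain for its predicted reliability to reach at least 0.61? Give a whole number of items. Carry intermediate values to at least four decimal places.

45

First, r for the 13-item form: n = 13/27 = 0.4815, so r_13 = 0.4815·0.488/(1 + (0.4815 − 1)·0.488) = 0.3146
Length factor from the short form to reach 0.61: n' = 0.61(1 − 0.3146) / [0.3146(1 − 0.61)] ≈ 3.4076
Items = 3.4076 × 13 ≈ 44.30 → 45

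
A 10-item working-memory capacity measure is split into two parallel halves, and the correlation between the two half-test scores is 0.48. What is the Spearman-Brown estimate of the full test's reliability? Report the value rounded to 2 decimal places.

0.65

Each half is half the length of the full test, so the full test is n = 2 times a half.
r_full = 2(0.48) / (1 + 0.48)
       = 0.9600 / 1.4800 = 0.6486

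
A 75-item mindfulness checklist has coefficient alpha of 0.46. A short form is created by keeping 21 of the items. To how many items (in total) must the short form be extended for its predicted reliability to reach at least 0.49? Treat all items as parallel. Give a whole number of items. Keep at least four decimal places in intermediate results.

First, r for the 21-item form: n = 21/75 = 0.2800, so r_21 = 0.2800·0.46/(1 + (0.2800 − 1)·0.46) = 0.1926
Length factor from the short form to reach 0.49: n' = 0.49(1 − 0.1926) / [0.1926(1 − 0.49)] ≈ 4.0277
Items = 4.0277 × 21 ≈ 84.58 → 85

85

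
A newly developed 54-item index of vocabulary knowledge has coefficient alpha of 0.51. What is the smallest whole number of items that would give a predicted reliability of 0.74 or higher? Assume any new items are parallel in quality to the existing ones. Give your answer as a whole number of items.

Rearranging the Spearman-Brown formula for n,
n = r*(1 − r) / [ r (1 − r*) ]
n = [0.74 × 0.49] / [0.51 × 0.26]
  = 0.3626 / 0.1326 = 2.7345
Items needed = n × 54 = 2.7345 × 54 ≈ 147.66 → round up to 148

148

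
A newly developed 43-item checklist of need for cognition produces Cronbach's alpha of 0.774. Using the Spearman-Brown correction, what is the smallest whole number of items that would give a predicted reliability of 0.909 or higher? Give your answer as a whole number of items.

Rearranging the Spearman-Brown formula for n,
n = r_target (1 − r_old) / [ r_old (1 − r_target) ]
n = 0.909(1 − 0.774) / [0.774(1 − 0.909)]
n = 0.205434 / 0.070434 ≈ 2.9167
2.9167 × 43 = 125.42 → 126 items

126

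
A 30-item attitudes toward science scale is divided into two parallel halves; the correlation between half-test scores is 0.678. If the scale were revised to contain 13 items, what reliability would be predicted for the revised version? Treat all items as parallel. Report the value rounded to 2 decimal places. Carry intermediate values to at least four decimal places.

First correct the split-half correlation to full-test reliability: r_full = 2 × 0.678 / (1 + 0.678) ≈ 0.8081
Then adjust to 13 items: n = 13/30 = 0.4333
r_new = n·r_full / (1 + (n − 1)·r_full) = 0.3501 / 0.5420 ≈ 0.6459

0.65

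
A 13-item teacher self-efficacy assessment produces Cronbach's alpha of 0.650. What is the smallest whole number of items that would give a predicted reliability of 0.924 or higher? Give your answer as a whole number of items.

n = 0.924 × (1 − 0.650) / [ 0.650 × (1 − 0.924) ]
n = 0.323400 / 0.049400 ≈ 6.5466
Items needed = n × 13 = 6.5466 × 13 ≈ 85.11 → round up to 86

86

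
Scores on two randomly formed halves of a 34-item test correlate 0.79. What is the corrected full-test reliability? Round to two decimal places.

Each half is half the length of the full test, so the full test is n = 2 times a half.
r_full = 2(0.79) / (1 + 0.79)
r_full = 1.5800 / 1.7900 ≈ 0.8827

0.88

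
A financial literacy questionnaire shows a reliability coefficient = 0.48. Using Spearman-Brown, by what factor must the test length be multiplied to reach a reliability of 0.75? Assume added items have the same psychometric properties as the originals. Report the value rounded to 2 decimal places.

Rearranging the Spearman-Brown formula for n,
n = r*(1 − r) / [ r (1 − r*) ]
n = [0.75 × 0.52] / [0.48 × 0.25]
n = 0.3900 / 0.1200 ≈ 3.2500

3.25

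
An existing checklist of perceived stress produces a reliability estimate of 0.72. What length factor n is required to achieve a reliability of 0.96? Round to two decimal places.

9.33

n = 0.96 × (1 − 0.72) / [ 0.72 × (1 − 0.96) ]
  = 0.2688 / 0.0288 = 9.3333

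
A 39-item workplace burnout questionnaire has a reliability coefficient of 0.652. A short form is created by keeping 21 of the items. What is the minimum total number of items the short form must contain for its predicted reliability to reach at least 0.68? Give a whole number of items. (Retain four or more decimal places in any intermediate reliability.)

First, r for the 21-item form: n = 21/39 = 0.5385, so r_21 = 0.5385·0.652/(1 + (0.5385 − 1)·0.652) = 0.5022
Length factor from the short form to reach 0.68: n' = 0.68(1 − 0.5022) / [0.5022(1 − 0.68)] ≈ 2.1064
Total items = 2.1064 × 21 = 44.23, rounded up to 45.

45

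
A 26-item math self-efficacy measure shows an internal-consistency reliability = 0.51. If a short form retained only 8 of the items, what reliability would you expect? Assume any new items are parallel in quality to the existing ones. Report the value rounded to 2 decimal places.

n = 8/26 = 0.3077
Spearman-Brown: r_new = n·r / (1 + (n − 1)·r)
r_new = 0.3077·0.51 / [1 + (0.3077 − 1)·0.51]
r_new = 0.1569 / 0.6469 ≈ 0.2425

0.24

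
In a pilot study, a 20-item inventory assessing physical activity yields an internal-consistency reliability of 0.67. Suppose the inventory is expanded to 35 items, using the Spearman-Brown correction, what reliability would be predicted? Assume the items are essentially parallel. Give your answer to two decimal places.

0.78

The new length is 35/20 = 1.75 times the old.
r_new = 1.75·0.67 / [1 + (1.75 − 1)·0.67]
     = 1.1725 / 1.5025 = 0.7804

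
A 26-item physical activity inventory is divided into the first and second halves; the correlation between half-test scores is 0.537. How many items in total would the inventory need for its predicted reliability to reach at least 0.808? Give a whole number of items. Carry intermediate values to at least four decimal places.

48

r_full = 2(0.537)/(1 + 0.537) = 0.6988
n = r_tgt(1 − r_full) / [r_full(1 − r_tgt)] = 0.808 × 0.3012 / (0.6988 × 0.192) ≈ 1.8139
Items = 1.8139 × 26 ≈ 47.16 → 48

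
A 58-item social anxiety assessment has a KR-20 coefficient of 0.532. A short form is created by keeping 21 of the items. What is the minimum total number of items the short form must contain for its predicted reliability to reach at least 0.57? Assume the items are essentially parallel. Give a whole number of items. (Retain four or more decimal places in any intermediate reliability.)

Short-form reliability: n = 21/58 = 0.3621; r_21 = n·r/(1+(n−1)r) ≈ 0.2916
Length factor from the short form to reach 0.57: n' = 0.57(1 − 0.2916) / [0.2916(1 − 0.57)] ≈ 3.2203
Items = 3.2203 × 21 ≈ 67.63 → 68

68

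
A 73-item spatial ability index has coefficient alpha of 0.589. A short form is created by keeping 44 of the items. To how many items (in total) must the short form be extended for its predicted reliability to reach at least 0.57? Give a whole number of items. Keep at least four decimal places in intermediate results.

68

First, r for the 44-item form: n = 44/73 = 0.6027, so r_44 = 0.6027·0.589/(1 + (0.6027 − 1)·0.589) = 0.4634
Length factor from the short form to reach 0.57: n' = 0.57(1 − 0.4634) / [0.4634(1 − 0.57)] ≈ 1.5350
Total items = 1.5350 × 44 = 67.54, rounded up to 68.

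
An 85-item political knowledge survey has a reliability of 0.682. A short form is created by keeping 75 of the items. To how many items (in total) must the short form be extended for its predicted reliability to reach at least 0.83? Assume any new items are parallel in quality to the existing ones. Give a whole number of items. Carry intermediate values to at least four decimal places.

194

Short-form reliability: n = 75/85 = 0.8824; r_75 = n·r/(1+(n−1)r) ≈ 0.6543
Length factor from the short form to reach 0.83: n' = 0.83(1 − 0.6543) / [0.6543(1 − 0.83)] ≈ 2.5796
Items = 2.5796 × 75 ≈ 193.47 → 194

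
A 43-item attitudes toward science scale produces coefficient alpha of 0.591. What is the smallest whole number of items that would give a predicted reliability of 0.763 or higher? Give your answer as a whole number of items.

Invert Spearman-Brown to solve for n:
n = r*(1 − r) / [ r (1 − r*) ]
n = 0.763(1 − 0.591) / [0.591(1 − 0.763)]
n = 0.312067 / 0.140067 ≈ 2.2280
Items needed = n × 43 = 2.2280 × 43 ≈ 95.80 → round up to 96

96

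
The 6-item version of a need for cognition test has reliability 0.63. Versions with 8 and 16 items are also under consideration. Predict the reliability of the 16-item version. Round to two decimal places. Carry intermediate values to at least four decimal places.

0.82

The 8-item form is not needed; work directly from the 6-item form with n = 16/6 = 2.6667.
r_{16} = n·r / (1 + (n − 1)·r) = 1.6800 / 2.0500 ≈ 0.8195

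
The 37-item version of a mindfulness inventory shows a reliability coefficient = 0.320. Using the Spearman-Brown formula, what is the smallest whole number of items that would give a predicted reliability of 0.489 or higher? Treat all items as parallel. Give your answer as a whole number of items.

76

n = 0.489 × (1 − 0.320) / [ 0.320 × (1 − 0.489) ]
  = 0.332520 / 0.163520 = 2.0335
2.0335 × 37 = 75.24 → 76 items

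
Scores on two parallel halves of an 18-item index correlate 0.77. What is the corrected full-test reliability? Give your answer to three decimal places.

0.870

r_full = 2r_hh / (1 + r_hh) = 2 × 0.77 / (1 + 0.77)
       = 1.5400 / 1.7700 = 0.8701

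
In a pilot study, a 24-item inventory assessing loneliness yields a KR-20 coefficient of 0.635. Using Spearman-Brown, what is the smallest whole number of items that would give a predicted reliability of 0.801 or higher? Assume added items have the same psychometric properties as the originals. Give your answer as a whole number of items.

56

n = 0.801(1 − 0.635) / [0.635(1 − 0.801)]
n = 0.292365 / 0.126365 ≈ 2.3137
2.3137 × 24 = 55.53 → 56 items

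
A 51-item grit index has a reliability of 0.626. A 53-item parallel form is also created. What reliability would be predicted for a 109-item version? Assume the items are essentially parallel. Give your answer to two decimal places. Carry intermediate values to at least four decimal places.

The 53-item form is not needed; work directly from the 51-item form with n = 109/51 = 2.1373.
r_{109} = n·r / (1 + (n − 1)·r) = 1.3379 / 1.7119 ≈ 0.7815

0.78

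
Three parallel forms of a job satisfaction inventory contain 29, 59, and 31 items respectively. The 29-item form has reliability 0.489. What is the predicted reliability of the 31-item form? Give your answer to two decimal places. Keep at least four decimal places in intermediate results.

0.51

Only the ratio of lengths matters: n = 31/29 = 1.0690
r_{31} = n·r / (1 + (n − 1)·r) = 0.5227 / 1.0337 ≈ 0.5057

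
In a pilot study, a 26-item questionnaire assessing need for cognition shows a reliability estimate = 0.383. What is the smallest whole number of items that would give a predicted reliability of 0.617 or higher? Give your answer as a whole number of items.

68

n = 0.617(1 − 0.383) / [0.383(1 − 0.617)]
  = 0.380689 / 0.146689 = 2.5952
Items needed = n × 26 = 2.5952 × 26 ≈ 67.48 → round up to 68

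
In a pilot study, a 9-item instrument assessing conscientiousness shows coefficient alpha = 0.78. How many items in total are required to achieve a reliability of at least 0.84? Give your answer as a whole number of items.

Rearranging the Spearman-Brown formula for n,
n = r*(1 − r) / [ r (1 − r*) ]
n = 0.84(1 − 0.78) / [0.78(1 − 0.84)]
  = 0.1848 / 0.1248 = 1.4808
So the test needs 1.4808 × 9 ≈ 13.33 items; rounding up, 14.

14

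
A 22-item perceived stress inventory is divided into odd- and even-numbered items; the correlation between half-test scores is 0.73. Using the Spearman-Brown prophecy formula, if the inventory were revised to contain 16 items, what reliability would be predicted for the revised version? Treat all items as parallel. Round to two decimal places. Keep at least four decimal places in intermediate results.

First correct the split-half correlation to full-test reliability: r_full = 2 × 0.73 / (1 + 0.73) ≈ 0.8439
Then adjust to 16 items: n = 16/22 = 0.7273
r_new = n·r_full / (1 + (n − 1)·r_full) = 0.6138 / 0.7699 ≈ 0.7972

0.80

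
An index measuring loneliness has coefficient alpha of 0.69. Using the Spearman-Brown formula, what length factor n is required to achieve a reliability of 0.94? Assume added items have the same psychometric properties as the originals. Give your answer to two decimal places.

n = 0.94(1 − 0.69) / [0.69(1 − 0.94)]
  = 0.2914 / 0.0414 = 7.0386

7.04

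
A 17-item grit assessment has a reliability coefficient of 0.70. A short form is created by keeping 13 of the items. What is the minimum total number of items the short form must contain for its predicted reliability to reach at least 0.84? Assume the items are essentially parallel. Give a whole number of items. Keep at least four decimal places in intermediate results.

39

First, r for the 13-item form: n = 13/17 = 0.7647, so r_13 = 0.7647·0.70/(1 + (0.7647 − 1)·0.70) = 0.6408
Length factor from the short form to reach 0.84: n' = 0.84(1 − 0.6408) / [0.6408(1 − 0.84)] ≈ 2.9429
Total items = 2.9429 × 13 = 38.26, rounded up to 39.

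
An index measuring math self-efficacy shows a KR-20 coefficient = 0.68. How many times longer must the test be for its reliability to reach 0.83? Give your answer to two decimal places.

2.30

n = [0.83 × 0.32] / [0.68 × 0.17]
n = 0.2656 / 0.1156 ≈ 2.2976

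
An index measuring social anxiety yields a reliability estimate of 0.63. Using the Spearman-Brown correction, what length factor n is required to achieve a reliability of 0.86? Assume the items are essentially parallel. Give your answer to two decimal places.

n = 0.86 × (1 − 0.63) / [ 0.63 × (1 − 0.86) ]
  = 0.3182 / 0.0882 = 3.6077

3.61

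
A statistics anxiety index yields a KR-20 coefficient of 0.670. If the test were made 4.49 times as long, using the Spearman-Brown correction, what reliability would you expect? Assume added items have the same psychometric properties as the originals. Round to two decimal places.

r_new = (4.49 × 0.670) / (1 + (4.49 − 1) × 0.670)
r_new = 3.0083 / 3.3383 ≈ 0.9011

0.90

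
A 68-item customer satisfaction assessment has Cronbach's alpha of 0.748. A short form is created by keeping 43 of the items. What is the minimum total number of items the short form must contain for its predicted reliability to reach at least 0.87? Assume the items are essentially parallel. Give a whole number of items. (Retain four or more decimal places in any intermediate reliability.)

Short-form reliability: n = 43/68 = 0.6324; r_43 = n·r/(1+(n−1)r) ≈ 0.6524
Length factor from the short form to reach 0.87: n' = 0.87(1 − 0.6524) / [0.6524(1 − 0.87)] ≈ 3.5657
Total items = 3.5657 × 43 = 153.33, rounded up to 154.

154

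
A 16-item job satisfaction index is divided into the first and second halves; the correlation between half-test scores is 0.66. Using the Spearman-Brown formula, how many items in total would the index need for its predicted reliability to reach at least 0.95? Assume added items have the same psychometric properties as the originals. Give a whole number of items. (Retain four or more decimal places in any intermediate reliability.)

79

r_full = 2(0.66)/(1 + 0.66) = 0.7952
Solve Spearman-Brown for n: n = 0.95(1 − 0.7952) / [0.7952(1 − 0.95)] = 4.8934
Items = 4.8934 × 16 ≈ 78.29 → 79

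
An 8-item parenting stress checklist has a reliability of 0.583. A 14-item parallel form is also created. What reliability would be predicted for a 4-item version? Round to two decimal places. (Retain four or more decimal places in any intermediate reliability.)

Only the ratio of lengths matters: n = 4/8 = 0.5000
r_{4} = n·r / (1 + (n − 1)·r) = 0.2915 / 0.7085 ≈ 0.4114

0.41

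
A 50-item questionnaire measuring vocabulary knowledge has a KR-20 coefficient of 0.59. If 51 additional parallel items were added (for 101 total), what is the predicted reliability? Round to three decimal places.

Length ratio n = 101/50 = 2.02
By Spearman-Brown, r_new = n r / (1 + (n − 1) r).
r_new = (2.02 × 0.59) / (1 + (2.02 − 1) × 0.59)
     = 1.1918 / 1.6018 = 0.7440

0.744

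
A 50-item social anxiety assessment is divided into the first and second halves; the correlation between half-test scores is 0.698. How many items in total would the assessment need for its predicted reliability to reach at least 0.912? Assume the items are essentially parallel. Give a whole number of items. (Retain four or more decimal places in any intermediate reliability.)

Corrected full-test reliability: r_full = 2 × 0.698 / (1 + 0.698) ≈ 0.8221
n = r_tgt(1 − r_full) / [r_full(1 − r_tgt)] = 0.912 × 0.1779 / (0.8221 × 0.088) ≈ 2.2427
Required items = 2.2427 × 50 = 112.14, so 113 items.

113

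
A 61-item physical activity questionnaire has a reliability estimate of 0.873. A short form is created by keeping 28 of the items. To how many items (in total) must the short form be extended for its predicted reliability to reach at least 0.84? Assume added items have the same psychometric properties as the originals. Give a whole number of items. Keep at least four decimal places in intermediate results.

First, r for the 28-item form: n = 28/61 = 0.4590, so r_28 = 0.4590·0.873/(1 + (0.4590 − 1)·0.873) = 0.7593
Then solve for n' with r_old = 0.7593, r_target = 0.84: n' = 0.84(1 − 0.7593)/[0.7593(1 − 0.84)] = 1.6643
Total items = 1.6643 × 28 = 46.60, rounded up to 47.

47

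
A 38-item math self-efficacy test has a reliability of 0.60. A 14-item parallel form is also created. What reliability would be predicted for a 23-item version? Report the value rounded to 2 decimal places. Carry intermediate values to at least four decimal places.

0.48

Only the ratio of lengths matters: n = 23/38 = 0.6053
r_{23} = n·r / (1 + (n − 1)·r) = 0.3632 / 0.7632 ≈ 0.4759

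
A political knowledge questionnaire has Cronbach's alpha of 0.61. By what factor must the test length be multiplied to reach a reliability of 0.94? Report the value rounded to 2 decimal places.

10.02

Invert Spearman-Brown to solve for n:
n = r_target (1 − r_old) / [ r_old (1 − r_target) ]
n = [0.94 × 0.39] / [0.61 × 0.06]
  = 0.3666 / 0.0366 = 10.0164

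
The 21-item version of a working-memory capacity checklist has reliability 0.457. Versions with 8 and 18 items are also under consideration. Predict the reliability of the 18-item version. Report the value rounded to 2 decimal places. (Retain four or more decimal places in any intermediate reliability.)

The 8-item form is not needed; work directly from the 21-item form with n = 18/21 = 0.8571.
r_{18} = n·r / (1 + (n − 1)·r) = 0.3917 / 0.9347 ≈ 0.4191

0.42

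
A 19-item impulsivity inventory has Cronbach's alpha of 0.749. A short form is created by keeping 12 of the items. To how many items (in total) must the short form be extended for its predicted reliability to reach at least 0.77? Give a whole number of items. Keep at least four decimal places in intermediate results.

22

First, r for the 12-item form: n = 12/19 = 0.6316, so r_12 = 0.6316·0.749/(1 + (0.6316 − 1)·0.749) = 0.6533
Length factor from the short form to reach 0.77: n' = 0.77(1 − 0.6533) / [0.6533(1 − 0.77)] ≈ 1.7767
Total items = 1.7767 × 12 = 21.32, rounded up to 22.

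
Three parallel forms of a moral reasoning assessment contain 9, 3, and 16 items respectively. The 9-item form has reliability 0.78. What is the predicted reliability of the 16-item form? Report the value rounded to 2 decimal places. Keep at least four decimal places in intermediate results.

0.86

The 3-item form is not needed; work directly from the 9-item form with n = 16/9 = 1.7778.
r_{16} = n·r / (1 + (n − 1)·r) = 1.3867 / 1.6067 ≈ 0.8631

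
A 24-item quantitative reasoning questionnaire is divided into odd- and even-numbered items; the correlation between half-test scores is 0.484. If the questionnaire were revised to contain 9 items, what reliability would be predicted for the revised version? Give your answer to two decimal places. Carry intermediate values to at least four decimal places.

Spearman-Brown correction (n = 2): r_full = 2·0.484/(1 + 0.484) = 0.6523
Length factor from 24 to 9 items: n = 9/24 = 0.3750
r_new = n·r_full / (1 + (n − 1)·r_full) = 0.2446 / 0.5923 ≈ 0.4130

0.41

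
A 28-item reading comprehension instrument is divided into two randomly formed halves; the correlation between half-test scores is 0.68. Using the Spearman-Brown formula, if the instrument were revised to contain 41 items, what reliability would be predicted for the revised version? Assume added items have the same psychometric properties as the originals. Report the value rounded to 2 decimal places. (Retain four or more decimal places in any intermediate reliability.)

0.86

First correct the split-half correlation to full-test reliability: r_full = 2 × 0.68 / (1 + 0.68) ≈ 0.8095
Length factor from 28 to 41 items: n = 41/28 = 1.4643
r_new = n·r_full / (1 + (n − 1)·r_full) = 1.1854 / 1.3759 ≈ 0.8615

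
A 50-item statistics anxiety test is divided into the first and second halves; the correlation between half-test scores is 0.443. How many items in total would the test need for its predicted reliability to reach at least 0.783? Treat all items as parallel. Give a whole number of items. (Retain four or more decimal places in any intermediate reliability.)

r_full = 2(0.443)/(1 + 0.443) = 0.6140
Solve Spearman-Brown for n: n = 0.783(1 − 0.6140) / [0.6140(1 − 0.783)] = 2.2684
Required items = 2.2684 × 50 = 113.42, so 114 items.

114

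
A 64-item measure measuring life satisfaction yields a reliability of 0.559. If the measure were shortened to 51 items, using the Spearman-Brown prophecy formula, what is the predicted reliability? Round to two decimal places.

0.50

Length ratio n = 51/64 = 0.7969
Apply the Spearman-Brown prophecy formula, r' = nr / [1 + (n − 1)r]:
r_new = (0.7969 × 0.559) / (1 + (0.7969 − 1) × 0.559)
r_new = 0.4455 / 0.8865 ≈ 0.5025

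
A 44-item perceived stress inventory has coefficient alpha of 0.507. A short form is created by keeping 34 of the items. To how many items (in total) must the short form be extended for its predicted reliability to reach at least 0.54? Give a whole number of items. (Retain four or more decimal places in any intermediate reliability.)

Short-form reliability: n = 34/44 = 0.7727; r_34 = n·r/(1+(n−1)r) ≈ 0.4428
Length factor from the short form to reach 0.54: n' = 0.54(1 − 0.4428) / [0.4428(1 − 0.54)] ≈ 1.4772
Total items = 1.4772 × 34 = 50.22, rounded up to 51.

51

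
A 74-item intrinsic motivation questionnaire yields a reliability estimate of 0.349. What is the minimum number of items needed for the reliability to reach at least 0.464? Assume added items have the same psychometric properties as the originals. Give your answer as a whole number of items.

Rearranging the Spearman-Brown formula for n,
n = r_target (1 − r_old) / [ r_old (1 − r_target) ]
n = 0.464 × (1 − 0.349) / [ 0.349 × (1 − 0.464) ]
  = 0.302064 / 0.187064 = 1.6148
So the test needs 1.6148 × 74 ≈ 119.50 items; rounding up, 120.

120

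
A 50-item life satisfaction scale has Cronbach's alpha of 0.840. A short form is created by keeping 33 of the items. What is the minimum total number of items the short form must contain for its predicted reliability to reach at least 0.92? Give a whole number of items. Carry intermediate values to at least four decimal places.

110

First, r for the 33-item form: n = 33/50 = 0.6600, so r_33 = 0.6600·0.840/(1 + (0.6600 − 1)·0.840) = 0.7760
Length factor from the short form to reach 0.92: n' = 0.92(1 − 0.7760) / [0.7760(1 − 0.92)] ≈ 3.3196
Items = 3.3196 × 33 ≈ 109.55 → 110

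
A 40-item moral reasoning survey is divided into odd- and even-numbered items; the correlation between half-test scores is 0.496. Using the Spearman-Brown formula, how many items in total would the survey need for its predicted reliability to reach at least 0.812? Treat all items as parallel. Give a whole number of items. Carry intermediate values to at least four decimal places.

88

Corrected full-test reliability: r_full = 2 × 0.496 / (1 + 0.496) ≈ 0.6631
n = r_tgt(1 − r_full) / [r_full(1 − r_tgt)] = 0.812 × 0.3369 / (0.6631 × 0.188) ≈ 2.1944
Items = 2.1944 × 40 ≈ 87.78 → 88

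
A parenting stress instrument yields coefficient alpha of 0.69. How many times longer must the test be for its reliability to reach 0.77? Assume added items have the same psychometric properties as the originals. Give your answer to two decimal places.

Rearranging the Spearman-Brown formula for n,
n = r_target (1 − r_old) / [ r_old (1 − r_target) ]
n = [0.77 × 0.31] / [0.69 × 0.23]
  = 0.2387 / 0.1587 = 1.5041

1.50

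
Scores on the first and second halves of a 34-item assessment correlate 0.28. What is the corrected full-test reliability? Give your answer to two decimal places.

Each half is half the length of the full test, so the full test is n = 2 times a half.
r_full = 2r_hh / (1 + r_hh) = 2 × 0.28 / (1 + 0.28)
r_full = 0.5600 / 1.2800 ≈ 0.4375

0.44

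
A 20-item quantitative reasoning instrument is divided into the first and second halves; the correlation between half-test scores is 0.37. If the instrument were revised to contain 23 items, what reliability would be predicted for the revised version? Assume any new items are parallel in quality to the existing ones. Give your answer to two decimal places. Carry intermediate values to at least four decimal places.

0.57

Spearman-Brown correction (n = 2): r_full = 2·0.37/(1 + 0.37) = 0.5401
Then adjust to 23 items: n = 23/20 = 1.1500
r_new = n·r_full / (1 + (n − 1)·r_full) = 0.6211 / 1.0810 ≈ 0.5746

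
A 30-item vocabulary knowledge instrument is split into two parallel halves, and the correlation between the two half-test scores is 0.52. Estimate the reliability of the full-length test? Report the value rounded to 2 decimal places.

The full test is twice the length of either half (n = 2).
r_full = 2r_hh / (1 + r_hh) = 2 × 0.52 / (1 + 0.52)
       = 1.0400 / 1.5200 = 0.6842

0.68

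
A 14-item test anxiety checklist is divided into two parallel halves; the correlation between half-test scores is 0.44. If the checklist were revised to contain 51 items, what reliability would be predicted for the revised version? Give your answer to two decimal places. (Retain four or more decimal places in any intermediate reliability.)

First correct the split-half correlation to full-test reliability: r_full = 2 × 0.44 / (1 + 0.44) ≈ 0.6111
Length factor from 14 to 51 items: n = 51/14 = 3.6429
r_new = n·r_full / (1 + (n − 1)·r_full) = 2.2262 / 2.6151 ≈ 0.8513

0.85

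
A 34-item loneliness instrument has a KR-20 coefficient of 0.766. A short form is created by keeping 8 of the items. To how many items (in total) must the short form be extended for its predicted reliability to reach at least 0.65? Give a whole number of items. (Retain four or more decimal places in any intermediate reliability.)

20

Short-form reliability: n = 8/34 = 0.2353; r_8 = n·r/(1+(n−1)r) ≈ 0.4351
Then solve for n' with r_old = 0.4351, r_target = 0.65: n' = 0.65(1 − 0.4351)/[0.4351(1 − 0.65)] = 2.4112
Total items = 2.4112 × 8 = 19.29, rounded up to 20.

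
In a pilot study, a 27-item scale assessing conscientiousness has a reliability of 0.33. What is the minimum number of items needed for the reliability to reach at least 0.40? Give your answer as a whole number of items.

Rearranging the Spearman-Brown formula for n,
n = r*(1 − r) / [ r (1 − r*) ]
n = 0.40(1 − 0.33) / [0.33(1 − 0.40)]
  = 0.2680 / 0.1980 = 1.3535
So the test needs 1.3535 × 27 ≈ 36.54 items; rounding up, 37.

37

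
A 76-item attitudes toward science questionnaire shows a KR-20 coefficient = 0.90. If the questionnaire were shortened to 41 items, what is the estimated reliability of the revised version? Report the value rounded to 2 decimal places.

0.83

Length ratio n = 41/76 = 0.5395
Apply the Spearman-Brown prophecy formula, r' = nr / [1 + (n − 1)r]:
r_new = 0.5395·0.90 / [1 + (0.5395 − 1)·0.90]
r_new = 0.4855 / 0.5856 ≈ 0.8291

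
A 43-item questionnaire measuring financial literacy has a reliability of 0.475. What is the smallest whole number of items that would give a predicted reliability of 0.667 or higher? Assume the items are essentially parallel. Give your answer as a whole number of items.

96

n = [0.667 × 0.525] / [0.475 × 0.333]
  = 0.350175 / 0.158175 = 2.2138
Items needed = n × 43 = 2.2138 × 43 ≈ 95.19 → round up to 96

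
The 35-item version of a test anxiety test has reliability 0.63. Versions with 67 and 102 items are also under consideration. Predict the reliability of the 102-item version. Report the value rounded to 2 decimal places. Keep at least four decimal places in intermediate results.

0.83

Only the ratio of lengths matters: n = 102/35 = 2.9143
r_{102} = n·r / (1 + (n − 1)·r) = 1.8360 / 2.2060 ≈ 0.8323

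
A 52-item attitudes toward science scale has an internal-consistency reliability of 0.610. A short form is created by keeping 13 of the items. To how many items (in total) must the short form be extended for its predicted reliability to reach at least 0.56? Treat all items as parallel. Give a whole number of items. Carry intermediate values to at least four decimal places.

43

First, r for the 13-item form: n = 13/52 = 0.2500, so r_13 = 0.2500·0.610/(1 + (0.2500 − 1)·0.610) = 0.2811
Then solve for n' with r_old = 0.2811, r_target = 0.56: n' = 0.56(1 − 0.2811)/[0.2811(1 − 0.56)] = 3.2549
Total items = 3.2549 × 13 = 42.31, rounded up to 43.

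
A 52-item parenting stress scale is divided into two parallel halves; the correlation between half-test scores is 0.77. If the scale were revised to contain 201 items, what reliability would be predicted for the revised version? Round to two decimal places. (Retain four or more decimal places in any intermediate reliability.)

0.96

First correct the split-half correlation to full-test reliability: r_full = 2 × 0.77 / (1 + 0.77) ≈ 0.8701
Then adjust to 201 items: n = 201/52 = 3.8654
r_new = n·r_full / (1 + (n − 1)·r_full) = 3.3633 / 3.4932 ≈ 0.9628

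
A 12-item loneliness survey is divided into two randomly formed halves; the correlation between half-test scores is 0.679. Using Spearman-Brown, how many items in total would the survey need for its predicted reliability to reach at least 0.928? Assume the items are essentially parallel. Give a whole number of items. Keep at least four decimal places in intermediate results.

r_full = 2(0.679)/(1 + 0.679) = 0.8088
Solve Spearman-Brown for n: n = 0.928(1 − 0.8088) / [0.8088(1 − 0.928)] = 3.0469
Items = 3.0469 × 12 ≈ 36.56 → 37

37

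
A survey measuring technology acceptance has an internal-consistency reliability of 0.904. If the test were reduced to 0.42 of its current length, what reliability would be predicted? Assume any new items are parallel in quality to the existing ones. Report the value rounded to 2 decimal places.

0.80

r_new = 0.42·0.904 / [1 + (0.42 − 1)·0.904]
r_new = 0.3797 / 0.4757 ≈ 0.7982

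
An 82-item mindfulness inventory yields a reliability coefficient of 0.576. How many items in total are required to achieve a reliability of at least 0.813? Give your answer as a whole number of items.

263

n = 0.813 × (1 − 0.576) / [ 0.576 × (1 − 0.813) ]
  = 0.344712 / 0.107712 = 3.2003
3.2003 × 82 = 262.42 → 263 items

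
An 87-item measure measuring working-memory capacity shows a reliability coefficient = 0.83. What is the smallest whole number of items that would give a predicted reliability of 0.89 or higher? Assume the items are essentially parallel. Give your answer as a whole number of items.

145

Rearranging the Spearman-Brown formula for n,
n = r_target (1 − r_old) / [ r_old (1 − r_target) ]
n = 0.89(1 − 0.83) / [0.83(1 − 0.89)]
n = 0.1513 / 0.0913 ≈ 1.6572
1.6572 × 87 = 144.18 → 145 items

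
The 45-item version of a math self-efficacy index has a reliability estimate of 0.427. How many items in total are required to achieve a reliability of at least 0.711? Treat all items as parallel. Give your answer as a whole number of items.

n = [0.711 × 0.573] / [0.427 × 0.289]
  = 0.407403 / 0.123403 = 3.3014
So the test needs 3.3014 × 45 ≈ 148.56 items; rounding up, 149.

149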